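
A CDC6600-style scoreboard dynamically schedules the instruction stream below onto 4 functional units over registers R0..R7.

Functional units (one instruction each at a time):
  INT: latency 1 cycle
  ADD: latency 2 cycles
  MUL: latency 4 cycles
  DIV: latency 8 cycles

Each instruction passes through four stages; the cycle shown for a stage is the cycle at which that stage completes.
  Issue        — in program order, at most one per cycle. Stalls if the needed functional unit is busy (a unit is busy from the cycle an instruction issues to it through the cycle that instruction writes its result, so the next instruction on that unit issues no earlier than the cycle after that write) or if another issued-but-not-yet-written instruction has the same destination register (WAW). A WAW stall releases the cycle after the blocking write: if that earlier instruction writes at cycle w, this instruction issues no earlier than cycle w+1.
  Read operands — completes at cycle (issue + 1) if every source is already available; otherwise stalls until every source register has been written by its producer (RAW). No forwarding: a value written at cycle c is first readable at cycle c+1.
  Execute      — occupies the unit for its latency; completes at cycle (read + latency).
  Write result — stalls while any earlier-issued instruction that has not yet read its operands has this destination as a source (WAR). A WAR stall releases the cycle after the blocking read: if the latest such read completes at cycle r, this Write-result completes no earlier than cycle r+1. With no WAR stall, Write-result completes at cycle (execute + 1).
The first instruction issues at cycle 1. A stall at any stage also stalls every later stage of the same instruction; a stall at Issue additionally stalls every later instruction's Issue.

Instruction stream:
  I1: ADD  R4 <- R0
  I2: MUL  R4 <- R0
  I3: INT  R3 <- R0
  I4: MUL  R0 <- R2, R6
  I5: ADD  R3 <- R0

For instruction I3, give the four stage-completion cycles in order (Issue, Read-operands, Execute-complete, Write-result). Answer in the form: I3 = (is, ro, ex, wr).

[I1] 1/2/4/5
[I2] 6/7/11/12  (WAW R4: wait I1 write@5)
[I3] 7/8/9/10
[I4] 13/14/18/19  (struct: MUL busy until I2 writes@12)
[I5] 14/20/22/23  (RAW R0: wait I4 write@19)

I3 = (7, 8, 9, 10)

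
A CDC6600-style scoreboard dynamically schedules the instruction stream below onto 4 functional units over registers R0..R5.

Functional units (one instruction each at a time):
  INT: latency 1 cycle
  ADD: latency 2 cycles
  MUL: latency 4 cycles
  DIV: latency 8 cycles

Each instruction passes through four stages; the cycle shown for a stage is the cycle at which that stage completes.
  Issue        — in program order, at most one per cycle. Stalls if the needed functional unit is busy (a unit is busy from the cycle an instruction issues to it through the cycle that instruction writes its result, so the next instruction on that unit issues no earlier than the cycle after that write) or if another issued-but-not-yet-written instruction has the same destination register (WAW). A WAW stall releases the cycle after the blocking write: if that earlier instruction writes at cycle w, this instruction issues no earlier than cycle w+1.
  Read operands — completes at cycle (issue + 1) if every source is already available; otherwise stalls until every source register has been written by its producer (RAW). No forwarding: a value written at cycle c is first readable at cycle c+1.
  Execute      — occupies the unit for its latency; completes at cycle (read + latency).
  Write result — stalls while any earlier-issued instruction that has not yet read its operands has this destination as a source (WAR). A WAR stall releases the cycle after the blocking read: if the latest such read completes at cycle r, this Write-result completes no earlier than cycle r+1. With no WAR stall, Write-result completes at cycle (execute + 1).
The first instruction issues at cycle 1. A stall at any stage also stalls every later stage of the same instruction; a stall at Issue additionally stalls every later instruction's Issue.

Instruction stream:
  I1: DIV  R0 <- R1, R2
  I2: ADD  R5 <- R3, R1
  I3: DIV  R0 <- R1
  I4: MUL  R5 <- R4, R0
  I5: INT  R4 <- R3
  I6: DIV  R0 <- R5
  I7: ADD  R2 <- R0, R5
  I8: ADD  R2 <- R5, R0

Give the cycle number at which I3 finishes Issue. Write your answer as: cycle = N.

cycle = 12

[I1] 1/2/10/11
[I2] 2/3/5/6
[I3] 12/13/21/22  (struct: DIV busy until I1 writes@11)
[I4] 13/23/27/28  (RAW R0: wait I3 write@22)
[I5] 14/15/16/24  (WAR R4: wait I4 read@23)
[I6] 23/29/37/38  (struct: DIV busy until I3 writes@22; RAW R5: wait I4 write@28)
[I7] 24/39/41/42  (RAW R0: wait I6 write@38)
[I8] 43/44/46/47  (struct: ADD busy until I7 writes@42)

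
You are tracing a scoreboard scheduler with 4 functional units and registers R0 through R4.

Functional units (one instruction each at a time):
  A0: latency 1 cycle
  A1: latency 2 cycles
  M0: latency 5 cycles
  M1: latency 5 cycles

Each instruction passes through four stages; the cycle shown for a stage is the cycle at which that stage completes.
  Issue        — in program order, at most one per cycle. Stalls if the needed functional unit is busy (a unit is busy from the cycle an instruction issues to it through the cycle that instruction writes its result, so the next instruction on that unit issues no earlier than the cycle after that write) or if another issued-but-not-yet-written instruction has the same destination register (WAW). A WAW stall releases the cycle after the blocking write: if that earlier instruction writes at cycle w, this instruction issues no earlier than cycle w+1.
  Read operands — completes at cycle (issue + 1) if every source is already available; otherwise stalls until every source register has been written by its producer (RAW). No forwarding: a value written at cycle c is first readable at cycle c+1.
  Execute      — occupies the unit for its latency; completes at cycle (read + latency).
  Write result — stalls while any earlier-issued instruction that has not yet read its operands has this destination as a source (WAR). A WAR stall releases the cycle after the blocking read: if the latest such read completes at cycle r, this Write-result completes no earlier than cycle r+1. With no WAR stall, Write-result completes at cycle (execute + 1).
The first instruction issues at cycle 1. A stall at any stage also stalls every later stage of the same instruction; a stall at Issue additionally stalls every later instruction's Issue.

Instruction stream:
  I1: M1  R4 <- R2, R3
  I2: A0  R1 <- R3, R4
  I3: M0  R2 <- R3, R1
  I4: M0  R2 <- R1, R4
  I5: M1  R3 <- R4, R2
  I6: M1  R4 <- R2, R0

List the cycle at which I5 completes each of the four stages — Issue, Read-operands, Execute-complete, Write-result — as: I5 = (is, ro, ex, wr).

I5 = (20, 27, 32, 33)

t=1  I1 dispatched to M1
t=2  I1 operands ready; I2 dispatched to A0
t=3  I3 dispatched to M0
t=7  I1 complete
t=8  R4←I1
t=9  I2 operands ready
t=10  I2 complete
t=11  R1←I2
t=12  I3 operands ready
t=17  I3 complete
t=18  R2←I3
t=19  I4 dispatched to M0
t=20  I4 operands ready; I5 dispatched to M1
t=25  I4 complete
t=26  R2←I4
t=27  I5 operands ready
t=32  I5 complete
t=33  R3←I5
t=34  I6 dispatched to M1
t=35  I6 operands ready
t=40  I6 complete
t=41  R4←I6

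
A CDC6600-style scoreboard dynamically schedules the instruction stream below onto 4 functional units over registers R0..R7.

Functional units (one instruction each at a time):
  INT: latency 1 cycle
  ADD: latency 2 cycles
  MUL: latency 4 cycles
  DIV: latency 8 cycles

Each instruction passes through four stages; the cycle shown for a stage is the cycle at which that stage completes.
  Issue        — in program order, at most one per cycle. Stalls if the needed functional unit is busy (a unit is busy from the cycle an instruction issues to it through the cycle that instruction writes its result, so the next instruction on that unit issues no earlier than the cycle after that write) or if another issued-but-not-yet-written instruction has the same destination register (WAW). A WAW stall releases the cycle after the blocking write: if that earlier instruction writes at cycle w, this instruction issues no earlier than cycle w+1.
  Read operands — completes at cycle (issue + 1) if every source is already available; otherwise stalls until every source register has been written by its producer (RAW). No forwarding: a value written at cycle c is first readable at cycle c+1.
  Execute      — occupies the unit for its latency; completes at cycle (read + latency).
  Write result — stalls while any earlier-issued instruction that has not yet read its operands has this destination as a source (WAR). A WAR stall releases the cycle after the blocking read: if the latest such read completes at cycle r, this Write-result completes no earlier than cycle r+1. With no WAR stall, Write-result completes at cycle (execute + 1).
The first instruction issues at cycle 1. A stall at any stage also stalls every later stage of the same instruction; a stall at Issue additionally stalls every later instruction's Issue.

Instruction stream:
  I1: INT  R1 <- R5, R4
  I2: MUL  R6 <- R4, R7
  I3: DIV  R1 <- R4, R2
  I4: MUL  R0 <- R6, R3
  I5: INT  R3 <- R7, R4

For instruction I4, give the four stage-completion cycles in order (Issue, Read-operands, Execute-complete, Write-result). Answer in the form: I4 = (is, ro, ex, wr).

1) issue 1, read 2, done 3, write 4
2) issue 2, read 3, done 7, write 8
3) issue 5, read 6, done 14, write 15  <WAW R1: wait I1 write@4>
4) issue 9, read 10, done 14, write 15  <struct: MUL busy until I2 writes@8>
5) issue 10, read 11, done 12, write 13

I4 = (9, 10, 14, 15)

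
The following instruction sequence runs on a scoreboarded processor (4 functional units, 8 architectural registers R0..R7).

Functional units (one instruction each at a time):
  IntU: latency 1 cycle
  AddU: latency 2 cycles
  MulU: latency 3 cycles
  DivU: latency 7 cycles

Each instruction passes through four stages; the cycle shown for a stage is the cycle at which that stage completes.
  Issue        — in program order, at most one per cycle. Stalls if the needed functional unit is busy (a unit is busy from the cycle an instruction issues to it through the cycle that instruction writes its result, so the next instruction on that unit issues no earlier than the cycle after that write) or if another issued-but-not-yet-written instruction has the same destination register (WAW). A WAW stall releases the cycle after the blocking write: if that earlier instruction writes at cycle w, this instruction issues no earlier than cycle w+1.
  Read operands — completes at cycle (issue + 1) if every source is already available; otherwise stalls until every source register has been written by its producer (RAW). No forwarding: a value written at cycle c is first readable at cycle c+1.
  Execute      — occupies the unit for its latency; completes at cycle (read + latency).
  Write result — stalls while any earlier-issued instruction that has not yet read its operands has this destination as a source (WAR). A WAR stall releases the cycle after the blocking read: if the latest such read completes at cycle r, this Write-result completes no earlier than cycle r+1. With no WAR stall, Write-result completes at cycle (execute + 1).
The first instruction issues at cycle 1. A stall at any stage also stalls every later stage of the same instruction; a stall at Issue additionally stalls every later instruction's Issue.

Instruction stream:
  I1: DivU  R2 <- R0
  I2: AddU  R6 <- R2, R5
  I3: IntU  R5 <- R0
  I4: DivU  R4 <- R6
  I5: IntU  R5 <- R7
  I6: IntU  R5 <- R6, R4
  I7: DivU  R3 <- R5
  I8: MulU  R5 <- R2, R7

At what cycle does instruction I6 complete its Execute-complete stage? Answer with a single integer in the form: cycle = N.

cycle = 25

t=1  I1 dispatched to DivU
t=2  I1 operands ready · I2 dispatched to AddU
t=3  I3 dispatched to IntU
t=4  I3 operands ready
t=5  I3 complete
t=9  I1 complete
t=10  R2←I1
t=11  I2 operands ready · I4 dispatched to DivU
t=12  R5←I3
t=13  I2 complete · I5 dispatched to IntU
t=14  R6←I2 · I5 operands ready
t=15  I4 operands ready · I5 complete
t=16  R5←I5
t=17  I6 dispatched to IntU
t=22  I4 complete
t=23  R4←I4
t=24  I6 operands ready · I7 dispatched to DivU
t=25  I6 complete
t=26  R5←I6
t=27  I7 operands ready · I8 dispatched to MulU
t=28  I8 operands ready
t=31  I8 complete
t=32  R5←I8
t=34  I7 complete
t=35  R3←I7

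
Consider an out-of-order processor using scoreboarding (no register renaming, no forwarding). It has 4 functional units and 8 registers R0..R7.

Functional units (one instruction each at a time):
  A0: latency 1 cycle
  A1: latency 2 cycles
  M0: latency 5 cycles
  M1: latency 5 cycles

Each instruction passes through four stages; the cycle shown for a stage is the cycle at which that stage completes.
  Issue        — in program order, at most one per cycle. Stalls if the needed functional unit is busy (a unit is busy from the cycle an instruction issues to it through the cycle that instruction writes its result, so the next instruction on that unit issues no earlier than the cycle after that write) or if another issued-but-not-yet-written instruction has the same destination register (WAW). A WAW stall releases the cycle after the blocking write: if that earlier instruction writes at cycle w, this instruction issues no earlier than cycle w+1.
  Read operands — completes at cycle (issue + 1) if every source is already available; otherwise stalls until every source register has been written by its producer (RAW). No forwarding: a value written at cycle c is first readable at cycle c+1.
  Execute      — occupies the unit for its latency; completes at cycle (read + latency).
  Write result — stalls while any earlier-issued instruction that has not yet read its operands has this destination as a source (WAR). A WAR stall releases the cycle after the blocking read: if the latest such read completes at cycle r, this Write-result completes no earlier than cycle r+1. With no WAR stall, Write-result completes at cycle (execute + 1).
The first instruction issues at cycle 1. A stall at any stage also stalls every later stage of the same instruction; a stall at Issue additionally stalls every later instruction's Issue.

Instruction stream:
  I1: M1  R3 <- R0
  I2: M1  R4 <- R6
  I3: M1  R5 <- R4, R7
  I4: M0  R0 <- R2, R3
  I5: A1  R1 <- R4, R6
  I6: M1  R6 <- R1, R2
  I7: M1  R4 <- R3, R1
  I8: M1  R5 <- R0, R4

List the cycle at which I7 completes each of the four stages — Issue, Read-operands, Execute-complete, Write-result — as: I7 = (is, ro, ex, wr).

[1] I1 issues→M1
[2] I1 reads
[7] I1 exec-done
[8] I1 writes R3
[9] I2 issues→M1
[10] I2 reads
[15] I2 exec-done
[16] I2 writes R4
[17] I3 issues→M1
[18] I3 reads; I4 issues→M0
[19] I4 reads; I5 issues→A1
[20] I5 reads
[22] I5 exec-done
[23] I3 exec-done; I5 writes R1
[24] I3 writes R5; I4 exec-done
[25] I4 writes R0; I6 issues→M1
[26] I6 reads
[31] I6 exec-done
[32] I6 writes R6
[33] I7 issues→M1
[34] I7 reads
[39] I7 exec-done
[40] I7 writes R4
[41] I8 issues→M1
[42] I8 reads
[47] I8 exec-done
[48] I8 writes R5

I7 = (33, 34, 39, 40)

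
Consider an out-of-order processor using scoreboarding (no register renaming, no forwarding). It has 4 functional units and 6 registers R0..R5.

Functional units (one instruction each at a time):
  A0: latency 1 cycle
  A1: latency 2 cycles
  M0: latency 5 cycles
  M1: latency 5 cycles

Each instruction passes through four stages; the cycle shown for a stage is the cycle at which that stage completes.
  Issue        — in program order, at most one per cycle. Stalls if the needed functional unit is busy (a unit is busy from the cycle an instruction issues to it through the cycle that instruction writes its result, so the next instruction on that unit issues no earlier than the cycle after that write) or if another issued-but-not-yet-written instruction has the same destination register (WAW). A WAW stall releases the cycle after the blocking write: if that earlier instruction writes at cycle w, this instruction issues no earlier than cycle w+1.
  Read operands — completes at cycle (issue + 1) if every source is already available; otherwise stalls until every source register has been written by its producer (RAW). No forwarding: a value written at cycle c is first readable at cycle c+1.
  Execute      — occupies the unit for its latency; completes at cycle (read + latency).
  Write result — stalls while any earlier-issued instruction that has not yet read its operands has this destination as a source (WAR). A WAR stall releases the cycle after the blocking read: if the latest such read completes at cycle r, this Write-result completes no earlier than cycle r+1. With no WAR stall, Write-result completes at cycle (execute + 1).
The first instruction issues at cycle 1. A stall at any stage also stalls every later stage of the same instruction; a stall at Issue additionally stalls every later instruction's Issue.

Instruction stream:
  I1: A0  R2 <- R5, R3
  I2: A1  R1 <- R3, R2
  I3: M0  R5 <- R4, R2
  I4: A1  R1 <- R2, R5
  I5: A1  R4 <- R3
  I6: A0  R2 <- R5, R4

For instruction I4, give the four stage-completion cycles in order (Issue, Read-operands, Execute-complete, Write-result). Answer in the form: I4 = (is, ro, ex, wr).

I1  is:1  ro:2  ex:3  wr:4
I2  is:2  ro:5  ex:7  wr:8  — RAW R2: wait I1 write@4
I3  is:3  ro:5  ex:10  wr:11  — RAW R2: wait I1 write@4
I4  is:9  ro:12  ex:14  wr:15  — struct: A1 busy until I2 writes@8, RAW R5: wait I3 write@11
I5  is:16  ro:17  ex:19  wr:20  — struct: A1 busy until I4 writes@15
I6  is:17  ro:21  ex:22  wr:23  — RAW R4: wait I5 write@20

I4 = (9, 12, 14, 15)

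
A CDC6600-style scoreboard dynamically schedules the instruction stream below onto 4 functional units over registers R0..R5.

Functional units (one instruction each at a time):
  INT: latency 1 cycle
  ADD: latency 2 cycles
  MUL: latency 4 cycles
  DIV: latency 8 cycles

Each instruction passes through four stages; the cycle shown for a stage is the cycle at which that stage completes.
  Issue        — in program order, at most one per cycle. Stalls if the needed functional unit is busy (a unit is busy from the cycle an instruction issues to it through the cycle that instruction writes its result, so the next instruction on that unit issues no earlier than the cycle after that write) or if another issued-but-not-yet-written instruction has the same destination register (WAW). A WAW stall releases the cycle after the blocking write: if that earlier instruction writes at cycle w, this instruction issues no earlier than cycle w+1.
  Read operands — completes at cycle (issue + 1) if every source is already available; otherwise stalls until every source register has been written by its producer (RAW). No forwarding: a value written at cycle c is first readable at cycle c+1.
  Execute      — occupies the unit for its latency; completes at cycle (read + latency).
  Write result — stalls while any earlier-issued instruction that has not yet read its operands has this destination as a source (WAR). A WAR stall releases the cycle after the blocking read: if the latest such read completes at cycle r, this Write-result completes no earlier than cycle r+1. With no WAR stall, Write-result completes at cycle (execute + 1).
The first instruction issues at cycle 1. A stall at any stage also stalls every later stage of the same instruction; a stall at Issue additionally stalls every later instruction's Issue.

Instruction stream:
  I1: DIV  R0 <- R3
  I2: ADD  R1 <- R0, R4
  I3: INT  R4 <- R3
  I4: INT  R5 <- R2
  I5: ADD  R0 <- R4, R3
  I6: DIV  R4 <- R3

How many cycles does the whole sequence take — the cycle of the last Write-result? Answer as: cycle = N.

I1  is:1  ro:2  ex:10  wr:11
I2  is:2  ro:12  ex:14  wr:15  — RAW R0: wait I1 write@11
I3  is:3  ro:4  ex:5  wr:13  — WAR R4: wait I2 read@12
I4  is:14  ro:15  ex:16  wr:17  — struct: INT busy until I3 writes@13
I5  is:16  ro:17  ex:19  wr:20  — struct: ADD busy until I2 writes@15
I6  is:17  ro:18  ex:26  wr:27

cycle = 27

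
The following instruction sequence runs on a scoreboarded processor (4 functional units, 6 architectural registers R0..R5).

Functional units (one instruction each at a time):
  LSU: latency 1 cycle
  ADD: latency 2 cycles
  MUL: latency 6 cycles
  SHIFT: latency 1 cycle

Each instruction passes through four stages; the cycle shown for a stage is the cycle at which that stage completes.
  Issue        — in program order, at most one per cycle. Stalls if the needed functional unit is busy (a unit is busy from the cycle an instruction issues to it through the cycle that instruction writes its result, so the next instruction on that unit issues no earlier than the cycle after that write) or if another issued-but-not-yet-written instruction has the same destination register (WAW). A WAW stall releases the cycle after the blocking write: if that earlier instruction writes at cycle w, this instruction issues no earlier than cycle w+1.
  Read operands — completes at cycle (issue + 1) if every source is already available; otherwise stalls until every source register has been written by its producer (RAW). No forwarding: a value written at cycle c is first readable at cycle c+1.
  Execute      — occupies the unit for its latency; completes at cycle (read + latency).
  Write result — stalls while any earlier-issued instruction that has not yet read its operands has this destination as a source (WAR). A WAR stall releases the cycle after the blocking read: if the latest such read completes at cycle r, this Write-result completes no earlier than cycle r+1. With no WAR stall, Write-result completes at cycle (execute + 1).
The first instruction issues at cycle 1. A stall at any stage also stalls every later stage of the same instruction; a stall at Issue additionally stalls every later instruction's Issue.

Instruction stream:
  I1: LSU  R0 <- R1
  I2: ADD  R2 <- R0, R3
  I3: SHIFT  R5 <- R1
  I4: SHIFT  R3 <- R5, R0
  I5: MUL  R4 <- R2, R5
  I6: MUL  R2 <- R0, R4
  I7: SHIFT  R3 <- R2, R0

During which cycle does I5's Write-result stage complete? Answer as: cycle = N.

c1: I1 issues→LSU
c2: I1 reads · I2 issues→ADD
c3: I1 exec-done · I3 issues→SHIFT
c4: I1 writes R0 · I3 reads
c5: I2 reads · I3 exec-done
c6: I3 writes R5
c7: I2 exec-done · I4 issues→SHIFT
c8: I2 writes R2 · I4 reads · I5 issues→MUL
c9: I4 exec-done · I5 reads
c10: I4 writes R3
c15: I5 exec-done
c16: I5 writes R4
c17: I6 issues→MUL
c18: I6 reads · I7 issues→SHIFT
c24: I6 exec-done
c25: I6 writes R2
c26: I7 reads
c27: I7 exec-done
c28: I7 writes R3

cycle = 16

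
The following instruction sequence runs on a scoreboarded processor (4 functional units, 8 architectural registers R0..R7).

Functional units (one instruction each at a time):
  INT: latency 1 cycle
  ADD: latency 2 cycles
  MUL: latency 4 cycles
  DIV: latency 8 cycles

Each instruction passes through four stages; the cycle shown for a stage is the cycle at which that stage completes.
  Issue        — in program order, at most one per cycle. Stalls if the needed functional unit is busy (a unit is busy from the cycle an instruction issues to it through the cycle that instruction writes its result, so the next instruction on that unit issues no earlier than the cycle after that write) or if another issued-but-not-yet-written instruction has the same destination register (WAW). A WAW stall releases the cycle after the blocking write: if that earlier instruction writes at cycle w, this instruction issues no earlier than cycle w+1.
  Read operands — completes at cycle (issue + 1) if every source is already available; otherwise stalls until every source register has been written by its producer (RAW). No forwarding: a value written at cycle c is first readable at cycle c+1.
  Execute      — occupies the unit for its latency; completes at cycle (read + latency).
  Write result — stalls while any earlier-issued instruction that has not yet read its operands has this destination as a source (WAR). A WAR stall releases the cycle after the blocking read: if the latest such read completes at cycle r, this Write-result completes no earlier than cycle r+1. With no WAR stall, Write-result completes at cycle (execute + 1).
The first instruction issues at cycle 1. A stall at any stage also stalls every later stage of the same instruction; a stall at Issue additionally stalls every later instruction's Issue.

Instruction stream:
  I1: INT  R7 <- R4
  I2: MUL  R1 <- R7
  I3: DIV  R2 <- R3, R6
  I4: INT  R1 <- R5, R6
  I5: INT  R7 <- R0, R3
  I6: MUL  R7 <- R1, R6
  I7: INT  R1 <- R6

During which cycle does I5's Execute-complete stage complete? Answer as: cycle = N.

[1] I1→INT
[2] I1 RO; I2→MUL
[3] I1 EX; I3→DIV
[4] I1 WR R7; I3 RO
[5] I2 RO
[9] I2 EX
[10] I2 WR R1
[11] I4→INT
[12] I3 EX; I4 RO
[13] I3 WR R2; I4 EX
[14] I4 WR R1
[15] I5→INT
[16] I5 RO
[17] I5 EX
[18] I5 WR R7
[19] I6→MUL
[20] I6 RO; I7→INT
[21] I7 RO
[22] I7 EX
[23] I7 WR R1
[24] I6 EX
[25] I6 WR R7

cycle = 17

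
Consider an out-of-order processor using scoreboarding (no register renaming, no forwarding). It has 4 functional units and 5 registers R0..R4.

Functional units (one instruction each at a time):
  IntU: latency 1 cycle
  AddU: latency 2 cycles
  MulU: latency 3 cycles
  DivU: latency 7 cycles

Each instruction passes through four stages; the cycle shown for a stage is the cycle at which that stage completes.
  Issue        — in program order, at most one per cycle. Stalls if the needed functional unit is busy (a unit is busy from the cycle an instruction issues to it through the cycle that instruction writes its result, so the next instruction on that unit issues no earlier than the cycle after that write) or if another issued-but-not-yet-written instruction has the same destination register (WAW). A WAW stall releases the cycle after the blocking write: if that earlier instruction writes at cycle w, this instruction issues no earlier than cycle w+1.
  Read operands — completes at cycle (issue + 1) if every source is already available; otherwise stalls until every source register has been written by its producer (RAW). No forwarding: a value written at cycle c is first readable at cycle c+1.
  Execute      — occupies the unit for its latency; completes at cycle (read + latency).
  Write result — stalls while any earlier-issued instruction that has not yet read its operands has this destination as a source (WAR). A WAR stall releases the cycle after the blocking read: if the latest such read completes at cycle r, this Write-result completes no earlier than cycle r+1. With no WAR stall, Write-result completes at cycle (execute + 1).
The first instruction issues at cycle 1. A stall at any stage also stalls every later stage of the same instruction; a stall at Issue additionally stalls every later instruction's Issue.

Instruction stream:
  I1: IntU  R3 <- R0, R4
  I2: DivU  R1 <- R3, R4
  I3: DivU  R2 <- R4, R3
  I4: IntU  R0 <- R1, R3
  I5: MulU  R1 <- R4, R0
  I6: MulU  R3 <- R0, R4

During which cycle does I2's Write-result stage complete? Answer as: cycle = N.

cycle = 13

t=1  I1→IntU
t=2  I1 RO, I2→DivU
t=3  I1 EX
t=4  I1 WR R3
t=5  I2 RO
t=12  I2 EX
t=13  I2 WR R1
t=14  I3→DivU
t=15  I3 RO, I4→IntU
t=16  I4 RO, I5→MulU
t=17  I4 EX
t=18  I4 WR R0
t=19  I5 RO
t=22  I3 EX, I5 EX
t=23  I3 WR R2, I5 WR R1
t=24  I6→MulU
t=25  I6 RO
t=28  I6 EX
t=29  I6 WR R3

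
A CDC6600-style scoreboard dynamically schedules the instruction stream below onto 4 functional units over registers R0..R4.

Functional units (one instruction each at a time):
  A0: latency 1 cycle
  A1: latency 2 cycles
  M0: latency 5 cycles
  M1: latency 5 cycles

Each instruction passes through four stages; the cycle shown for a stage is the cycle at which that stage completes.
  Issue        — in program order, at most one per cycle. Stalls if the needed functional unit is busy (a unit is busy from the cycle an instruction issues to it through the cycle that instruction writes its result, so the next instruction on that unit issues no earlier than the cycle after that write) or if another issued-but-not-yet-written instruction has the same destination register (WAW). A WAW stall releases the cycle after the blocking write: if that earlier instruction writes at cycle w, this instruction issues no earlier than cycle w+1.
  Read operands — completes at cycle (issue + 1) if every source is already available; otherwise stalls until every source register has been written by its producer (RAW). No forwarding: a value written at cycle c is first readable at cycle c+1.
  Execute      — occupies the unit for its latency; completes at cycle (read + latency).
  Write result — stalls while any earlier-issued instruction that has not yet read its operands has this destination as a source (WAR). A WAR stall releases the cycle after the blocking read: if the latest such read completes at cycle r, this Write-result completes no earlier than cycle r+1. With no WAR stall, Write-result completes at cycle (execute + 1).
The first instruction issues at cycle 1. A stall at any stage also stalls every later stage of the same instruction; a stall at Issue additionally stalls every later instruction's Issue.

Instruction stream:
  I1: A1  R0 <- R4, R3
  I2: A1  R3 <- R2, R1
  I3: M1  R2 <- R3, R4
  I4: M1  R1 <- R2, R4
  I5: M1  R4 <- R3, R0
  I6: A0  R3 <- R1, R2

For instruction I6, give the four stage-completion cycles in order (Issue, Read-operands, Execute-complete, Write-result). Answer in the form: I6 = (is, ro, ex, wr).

I6 = (27, 28, 29, 30)

cycle 1: I1 dispatched to A1
cycle 2: I1 operands ready
cycle 4: I1 complete
cycle 5: R0←I1
cycle 6: I2 dispatched to A1
cycle 7: I2 operands ready · I3 dispatched to M1
cycle 9: I2 complete
cycle 10: R3←I2
cycle 11: I3 operands ready
cycle 16: I3 complete
cycle 17: R2←I3
cycle 18: I4 dispatched to M1
cycle 19: I4 operands ready
cycle 24: I4 complete
cycle 25: R1←I4
cycle 26: I5 dispatched to M1
cycle 27: I5 operands ready · I6 dispatched to A0
cycle 28: I6 operands ready
cycle 29: I6 complete
cycle 30: R3←I6
cycle 32: I5 complete
cycle 33: R4←I5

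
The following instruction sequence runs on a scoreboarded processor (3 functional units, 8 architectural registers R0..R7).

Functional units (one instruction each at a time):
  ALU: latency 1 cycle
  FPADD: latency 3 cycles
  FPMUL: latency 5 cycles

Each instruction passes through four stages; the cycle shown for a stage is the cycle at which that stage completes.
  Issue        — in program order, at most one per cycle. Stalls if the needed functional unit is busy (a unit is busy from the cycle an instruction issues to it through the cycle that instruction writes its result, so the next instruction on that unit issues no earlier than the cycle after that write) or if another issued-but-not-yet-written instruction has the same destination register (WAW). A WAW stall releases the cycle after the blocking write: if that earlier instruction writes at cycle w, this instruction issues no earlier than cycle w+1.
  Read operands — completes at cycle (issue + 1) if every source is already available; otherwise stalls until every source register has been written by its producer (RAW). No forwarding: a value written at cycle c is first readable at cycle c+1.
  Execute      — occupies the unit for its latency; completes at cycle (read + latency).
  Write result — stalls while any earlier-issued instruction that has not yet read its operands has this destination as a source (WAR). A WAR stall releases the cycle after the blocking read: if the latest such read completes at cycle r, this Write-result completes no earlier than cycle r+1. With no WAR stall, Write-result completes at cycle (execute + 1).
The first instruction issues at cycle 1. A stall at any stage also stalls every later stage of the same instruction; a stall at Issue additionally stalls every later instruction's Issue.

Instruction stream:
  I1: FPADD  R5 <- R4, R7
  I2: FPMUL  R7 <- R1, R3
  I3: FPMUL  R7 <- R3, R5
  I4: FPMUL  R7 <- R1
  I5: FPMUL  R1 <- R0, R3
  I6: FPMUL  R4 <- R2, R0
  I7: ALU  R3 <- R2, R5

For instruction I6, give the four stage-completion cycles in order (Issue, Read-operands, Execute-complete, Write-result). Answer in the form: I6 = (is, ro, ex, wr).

I1: IS=1 RO=2 EX=5 WR=6
I2: IS=2 RO=3 EX=8 WR=9
I3: IS=10 RO=11 EX=16 WR=17  [struct: FPMUL busy until I2 writes@9]
I4: IS=18 RO=19 EX=24 WR=25  [struct: FPMUL busy until I3 writes@17]
I5: IS=26 RO=27 EX=32 WR=33  [struct: FPMUL busy until I4 writes@25]
I6: IS=34 RO=35 EX=40 WR=41  [struct: FPMUL busy until I5 writes@33]
I7: IS=35 RO=36 EX=37 WR=38

I6 = (34, 35, 40, 41)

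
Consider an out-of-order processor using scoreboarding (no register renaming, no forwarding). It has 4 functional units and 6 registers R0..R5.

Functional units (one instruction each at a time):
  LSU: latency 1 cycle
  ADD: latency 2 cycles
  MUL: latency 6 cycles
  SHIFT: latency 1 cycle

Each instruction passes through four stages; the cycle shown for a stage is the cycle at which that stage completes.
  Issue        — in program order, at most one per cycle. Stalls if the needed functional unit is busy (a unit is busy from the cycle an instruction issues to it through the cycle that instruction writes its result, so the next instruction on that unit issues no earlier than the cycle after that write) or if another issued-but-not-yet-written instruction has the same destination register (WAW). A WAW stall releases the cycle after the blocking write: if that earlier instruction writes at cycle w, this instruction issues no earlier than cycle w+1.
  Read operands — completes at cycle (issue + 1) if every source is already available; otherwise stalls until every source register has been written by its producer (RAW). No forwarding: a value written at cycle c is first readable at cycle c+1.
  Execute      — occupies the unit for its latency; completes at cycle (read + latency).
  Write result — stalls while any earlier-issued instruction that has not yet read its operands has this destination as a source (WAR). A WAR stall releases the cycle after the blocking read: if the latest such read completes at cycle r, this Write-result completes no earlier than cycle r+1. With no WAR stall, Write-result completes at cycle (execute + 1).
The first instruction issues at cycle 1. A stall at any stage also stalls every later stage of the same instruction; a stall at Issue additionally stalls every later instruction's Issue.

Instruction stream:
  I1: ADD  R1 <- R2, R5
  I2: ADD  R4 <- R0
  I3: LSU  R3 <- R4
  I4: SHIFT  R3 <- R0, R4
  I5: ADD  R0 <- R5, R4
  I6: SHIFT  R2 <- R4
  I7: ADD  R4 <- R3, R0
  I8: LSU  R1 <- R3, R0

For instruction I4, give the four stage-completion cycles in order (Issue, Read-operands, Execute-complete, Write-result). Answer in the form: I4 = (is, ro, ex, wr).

I4 = (14, 15, 16, 17)

I1  is:1  ro:2  ex:4  wr:5
I2  is:6  ro:7  ex:9  wr:10  — struct: ADD busy until I1 writes@5
I3  is:7  ro:11  ex:12  wr:13  — RAW R4: wait I2 write@10
I4  is:14  ro:15  ex:16  wr:17  — WAW R3: wait I3 write@13
I5  is:15  ro:16  ex:18  wr:19
I6  is:18  ro:19  ex:20  wr:21  — struct: SHIFT busy until I4 writes@17
I7  is:20  ro:21  ex:23  wr:24  — struct: ADD busy until I5 writes@19
I8  is:21  ro:22  ex:23  wr:24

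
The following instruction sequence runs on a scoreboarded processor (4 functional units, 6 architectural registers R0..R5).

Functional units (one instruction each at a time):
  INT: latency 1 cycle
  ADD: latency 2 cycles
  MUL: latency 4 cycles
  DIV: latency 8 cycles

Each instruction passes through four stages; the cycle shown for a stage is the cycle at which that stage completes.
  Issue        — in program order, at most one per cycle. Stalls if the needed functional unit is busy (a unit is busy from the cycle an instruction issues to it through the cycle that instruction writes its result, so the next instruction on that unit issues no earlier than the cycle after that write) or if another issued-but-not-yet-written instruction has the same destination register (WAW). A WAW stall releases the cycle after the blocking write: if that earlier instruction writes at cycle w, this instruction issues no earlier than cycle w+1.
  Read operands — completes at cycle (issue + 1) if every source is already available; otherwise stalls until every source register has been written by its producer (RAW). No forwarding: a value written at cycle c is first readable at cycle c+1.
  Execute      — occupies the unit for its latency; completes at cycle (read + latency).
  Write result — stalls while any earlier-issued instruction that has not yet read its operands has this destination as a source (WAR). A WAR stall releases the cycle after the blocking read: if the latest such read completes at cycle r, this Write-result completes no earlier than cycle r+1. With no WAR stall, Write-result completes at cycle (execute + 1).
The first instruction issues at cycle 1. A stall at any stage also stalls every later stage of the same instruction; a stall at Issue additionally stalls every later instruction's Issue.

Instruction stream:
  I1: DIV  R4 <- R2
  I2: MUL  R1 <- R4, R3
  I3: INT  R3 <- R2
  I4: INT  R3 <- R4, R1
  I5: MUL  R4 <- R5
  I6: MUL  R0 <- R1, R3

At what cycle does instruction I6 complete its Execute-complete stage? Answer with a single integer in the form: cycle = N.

cycle = 30

  I1 | 1 | 2 | 10 | 11
  I2 | 2 | 12 | 16 | 17   RAW R4: wait I1 write@11
  I3 | 3 | 4 | 5 | 13   WAR R3: wait I2 read@12
  I4 | 14 | 18 | 19 | 20   struct: INT busy until I3 writes@13 · RAW R1: wait I2 write@17
  I5 | 18 | 19 | 23 | 24   struct: MUL busy until I2 writes@17
  I6 | 25 | 26 | 30 | 31   struct: MUL busy until I5 writes@24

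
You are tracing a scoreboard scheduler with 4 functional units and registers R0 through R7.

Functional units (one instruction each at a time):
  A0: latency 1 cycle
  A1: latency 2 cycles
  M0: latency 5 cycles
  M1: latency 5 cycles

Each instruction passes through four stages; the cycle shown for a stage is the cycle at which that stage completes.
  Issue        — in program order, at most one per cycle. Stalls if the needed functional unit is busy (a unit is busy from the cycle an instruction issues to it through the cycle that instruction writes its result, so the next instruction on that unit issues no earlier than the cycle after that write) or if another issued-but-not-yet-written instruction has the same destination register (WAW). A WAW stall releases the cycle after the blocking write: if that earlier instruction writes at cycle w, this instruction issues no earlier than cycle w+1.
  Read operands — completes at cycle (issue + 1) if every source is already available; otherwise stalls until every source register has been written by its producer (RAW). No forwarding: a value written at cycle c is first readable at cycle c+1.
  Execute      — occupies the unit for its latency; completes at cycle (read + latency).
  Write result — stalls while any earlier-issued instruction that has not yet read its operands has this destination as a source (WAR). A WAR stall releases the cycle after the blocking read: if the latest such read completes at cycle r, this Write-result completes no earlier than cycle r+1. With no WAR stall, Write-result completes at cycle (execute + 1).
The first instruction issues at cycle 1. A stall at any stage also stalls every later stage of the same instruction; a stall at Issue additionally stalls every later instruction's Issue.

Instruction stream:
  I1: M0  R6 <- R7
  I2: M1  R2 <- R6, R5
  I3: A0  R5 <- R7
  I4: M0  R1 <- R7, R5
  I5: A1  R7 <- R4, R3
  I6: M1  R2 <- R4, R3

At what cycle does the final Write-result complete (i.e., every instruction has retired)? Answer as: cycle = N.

[I1] 1/2/7/8
[I2] 2/9/14/15  (RAW R6: wait I1 write@8)
[I3] 3/4/5/10  (WAR R5: wait I2 read@9)
[I4] 9/11/16/17  (struct: M0 busy until I1 writes@8; RAW R5: wait I3 write@10)
[I5] 10/11/13/14
[I6] 16/17/22/23  (struct: M1 busy until I2 writes@15)

cycle = 23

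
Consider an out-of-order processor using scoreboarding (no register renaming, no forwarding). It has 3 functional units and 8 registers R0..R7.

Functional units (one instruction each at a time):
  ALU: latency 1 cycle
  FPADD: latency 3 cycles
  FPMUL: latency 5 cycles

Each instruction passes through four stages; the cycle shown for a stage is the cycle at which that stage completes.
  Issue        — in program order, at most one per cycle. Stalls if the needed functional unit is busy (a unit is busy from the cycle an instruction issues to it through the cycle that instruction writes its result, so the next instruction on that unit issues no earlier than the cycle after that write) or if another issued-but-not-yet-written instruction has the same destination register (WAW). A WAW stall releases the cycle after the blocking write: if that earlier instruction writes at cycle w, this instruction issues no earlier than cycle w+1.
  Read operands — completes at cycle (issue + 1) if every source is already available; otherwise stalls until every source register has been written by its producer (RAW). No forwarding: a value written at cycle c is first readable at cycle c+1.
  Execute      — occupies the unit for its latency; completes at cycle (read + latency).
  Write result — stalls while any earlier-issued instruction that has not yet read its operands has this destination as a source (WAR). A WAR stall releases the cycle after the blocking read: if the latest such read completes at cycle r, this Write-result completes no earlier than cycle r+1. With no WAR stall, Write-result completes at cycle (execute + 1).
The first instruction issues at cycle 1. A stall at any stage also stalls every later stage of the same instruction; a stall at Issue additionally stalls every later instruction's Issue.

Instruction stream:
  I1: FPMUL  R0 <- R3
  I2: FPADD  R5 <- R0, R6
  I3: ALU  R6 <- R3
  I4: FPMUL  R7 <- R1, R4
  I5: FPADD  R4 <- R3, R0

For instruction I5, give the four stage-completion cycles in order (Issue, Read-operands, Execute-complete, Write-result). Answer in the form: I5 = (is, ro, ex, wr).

I5 = (14, 15, 18, 19)

c1: issue I1 (FPMUL)
c2: I1 read-ops · issue I2 (FPADD)
c3: issue I3 (ALU)
c4: I3 read-ops
c5: I3 finished on ALU
c7: I1 finished on FPMUL
c8: I1→R0
c9: I2 read-ops · issue I4 (FPMUL)
c10: I3→R6 · I4 read-ops
c12: I2 finished on FPADD
c13: I2→R5
c14: issue I5 (FPADD)
c15: I4 finished on FPMUL · I5 read-ops
c16: I4→R7
c18: I5 finished on FPADD
c19: I5→R4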